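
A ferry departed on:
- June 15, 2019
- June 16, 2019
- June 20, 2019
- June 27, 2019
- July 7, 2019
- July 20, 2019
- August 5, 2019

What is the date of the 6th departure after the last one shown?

Gaps: 1, 4, 7, 10, 13, 16 days — each gap is 3 larger than the previous one.
Next gap: 19 days. August 5, 2019 + 19 days = August 24, 2019.
Next gap: 22 days. August 24, 2019 + 22 days = September 15, 2019.
Next gap: 25 days. September 15, 2019 + 25 days = October 10, 2019.
Next gap: 28 days. October 10, 2019 + 28 days = November 7, 2019.
Next gap: 31 days. November 7, 2019 + 31 days = December 8, 2019.
Next gap: 34 days. December 8, 2019 + 34 days = January 11, 2020.

January 11, 2020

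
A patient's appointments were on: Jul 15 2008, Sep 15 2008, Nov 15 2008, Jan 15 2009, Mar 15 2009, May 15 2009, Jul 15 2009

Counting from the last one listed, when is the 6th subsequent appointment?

Each date is the 15th; the gaps (62, 61, 61, 59, 61, 61) track the month lengths.
The rule is the 15th of every 2 months.
September 2009: Sep 15 2009.
Next: November 2009 → Nov 15 2009.
January 2010: Jan 15 2010.
March 2010: Mar 15 2010.
Next: May 2010 → May 15 2010.
July 2010: Jul 15 2010.

Jul 15 2010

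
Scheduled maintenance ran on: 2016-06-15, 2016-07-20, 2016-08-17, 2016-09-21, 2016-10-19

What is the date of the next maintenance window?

2016-11-16

Gaps: 35, 28, 35, 28 days — a mix of 28 and 35. Every date is a Wednesday.
Each is the 3rd Wednesday of its month.
3rd Wednesday of November 2016: 2016-11-16.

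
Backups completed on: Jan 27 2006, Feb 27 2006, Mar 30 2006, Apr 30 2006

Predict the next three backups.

The spacing is 31, 31, 31 days — always 31 days.
Apr 30 2006 + 31 days = May 31 2006.
May 31 2006 + 31 days = Jul 1 2006.
Jul 1 2006 + 31 days = Aug 1 2006.

May 31 2006, Jul 1 2006, Aug 1 2006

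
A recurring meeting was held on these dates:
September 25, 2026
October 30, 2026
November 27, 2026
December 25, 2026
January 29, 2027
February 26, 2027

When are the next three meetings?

March 26, 2027; April 30, 2027; May 28, 2027

These are Fridays with 35, 28, 28, 35, 28-day gaps.
Each is the final Friday of its month — October 30, 2026 is past the 28th, so '4th Friday' doesn't fit.
Last Friday of March 2027: March 26, 2027.
April 2027 ends with Friday April 30, 2027.
May 2027 ends with Friday May 28, 2027.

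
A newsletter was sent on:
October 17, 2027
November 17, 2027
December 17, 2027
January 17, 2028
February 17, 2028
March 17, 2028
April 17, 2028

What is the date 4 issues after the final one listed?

August 17, 2028

Each date is the 17th; the gaps (31, 30, 31, 31, 29, 31) track the month lengths.
The rule is the 17th of each month.
May 2028: May 17, 2028.
June 2028: June 17, 2028.
Next: July 2028 → July 17, 2028.
Next: August 2028 → August 17, 2028.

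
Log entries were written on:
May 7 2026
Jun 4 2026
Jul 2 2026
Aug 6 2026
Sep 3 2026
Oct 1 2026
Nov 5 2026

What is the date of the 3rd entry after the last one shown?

Gaps: 28, 28, 35, 28, 28, 35 days — a mix of 28 and 35. Every date is a Thursday.
Each is the 1st Thursday of its month.
1st Thursday of December 2026: Dec 3 2026.
January 2027 — 1st Thursday is Jan 7 2027.
1st Thursday of February 2027: Feb 4 2027.

Feb 4 2027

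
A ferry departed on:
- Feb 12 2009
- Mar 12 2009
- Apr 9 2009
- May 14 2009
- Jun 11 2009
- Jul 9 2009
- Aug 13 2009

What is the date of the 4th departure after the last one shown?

Gaps: 28, 28, 35, 28, 28, 35 days — a mix of 28 and 35. Every date is a Thursday.
Each is the 2nd Thursday of its month.
2nd Thursday of September 2009: Sep 10 2009.
2nd Thursday of October 2009: Oct 8 2009.
2nd Thursday of November 2009: Nov 12 2009.
December 2009 — 2nd Thursday is Dec 10 2009.

Dec 10 2009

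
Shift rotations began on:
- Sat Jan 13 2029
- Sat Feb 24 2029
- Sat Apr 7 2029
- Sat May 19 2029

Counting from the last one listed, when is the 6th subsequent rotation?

The spacing is 42, 42, 42 days — always 42 days.
Sat May 19 2029 + 42 days = Sat Jun 30 2029.
Sat Jun 30 2029 + 42 days = Sat Aug 11 2029.
Sat Aug 11 2029 + 42 days = Sat Sep 22 2029.
Sat Sep 22 2029 + 42 days = Sat Nov 3 2029.
Sat Nov 3 2029 + 42 days = Sat Dec 15 2029.
Sat Dec 15 2029 + 42 days = Sat Jan 26 2030.

Sat Jan 26 2030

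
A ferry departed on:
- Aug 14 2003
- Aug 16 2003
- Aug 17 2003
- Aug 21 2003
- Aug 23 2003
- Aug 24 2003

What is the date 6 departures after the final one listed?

Sep 7 2003

Gaps: 2, 1, 4, 2, 1 days — not constant, but cyclic with period 3.
The events fall on every Thursday, Saturday and Sunday.
Next Thursday: Aug 28 2003.
Next Saturday: Aug 30 2003.
The following Sunday is Aug 31 2003.
Next Thursday: Sep 4 2003.
Next Saturday: Sep 6 2003.
Next Sunday: Sep 7 2003.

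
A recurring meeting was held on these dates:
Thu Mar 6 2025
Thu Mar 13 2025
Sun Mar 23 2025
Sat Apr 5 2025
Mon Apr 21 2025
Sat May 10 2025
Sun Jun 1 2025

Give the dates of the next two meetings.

The spacing grows by 3 each time: 7, 10, 13, 16, 19, 22 days.
Next gap: 25 days. Sun Jun 1 2025 + 25 days = Thu Jun 26 2025.
Next gap: 28 days. Thu Jun 26 2025 + 28 days = Thu Jul 24 2025.

Thu Jun 26 2025, Thu Jul 24 2025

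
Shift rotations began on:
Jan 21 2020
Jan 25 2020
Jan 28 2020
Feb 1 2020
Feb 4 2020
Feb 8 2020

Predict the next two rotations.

Feb 11 2020, Feb 15 2020

The gap pattern 4, 3, 4, 3, 4 repeats every 2 events.
These are the Tuesdays and Saturdays of each week.
The following Tuesday is Feb 11 2020.
The following Saturday is Feb 15 2020.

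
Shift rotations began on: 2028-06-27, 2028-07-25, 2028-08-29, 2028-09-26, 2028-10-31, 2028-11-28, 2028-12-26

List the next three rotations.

Every date is a Tuesday; gaps 28, 35, 28, 35, 28, 28 days.
Each is the last Tuesday of its month (at least one falls on the 29th or later, ruling out '4th Tuesday').
January 2029 ends with Tuesday 2029-01-30.
Last Tuesday of February 2029: 2029-02-27.
Last Tuesday of March 2029: 2029-03-27.

2029-01-30, 2029-02-27, 2029-03-27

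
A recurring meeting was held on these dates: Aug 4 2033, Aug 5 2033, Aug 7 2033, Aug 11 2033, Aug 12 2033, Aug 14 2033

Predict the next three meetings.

Every event lands on a Thursday or Friday or Sunday (gaps cycle 1, 2, 4, 1, 2).
So the schedule is: every Thursday, Friday and Sunday.
The following Thursday is Aug 18 2033.
The following Friday is Aug 19 2033.
The following Sunday is Aug 21 2033.

Aug 18 2033, Aug 19 2033, Aug 21 2033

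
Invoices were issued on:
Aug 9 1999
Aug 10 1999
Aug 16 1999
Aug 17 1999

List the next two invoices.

Aug 23 1999, Aug 24 1999

The gap pattern 1, 6, 1 repeats every 2 events.
These are the Mondays and Tuesdays of each week.
Next Monday: Aug 23 1999.
Next Tuesday: Aug 24 1999.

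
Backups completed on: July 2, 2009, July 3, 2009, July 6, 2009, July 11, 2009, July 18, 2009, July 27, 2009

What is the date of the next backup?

Gaps: 1, 3, 5, 7, 9 days — each gap is 2 larger than the previous one.
Next gap: 11 days. July 27, 2009 + 11 days = August 7, 2009.

August 7, 2009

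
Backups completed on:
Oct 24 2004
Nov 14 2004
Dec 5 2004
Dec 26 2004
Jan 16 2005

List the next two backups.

The spacing is 21, 21, 21, 21 days — always 21 days.
Jan 16 2005 + 21 days = Feb 6 2005.
Feb 6 2005 + 21 days = Feb 27 2005.

Feb 6 2005, Feb 27 2005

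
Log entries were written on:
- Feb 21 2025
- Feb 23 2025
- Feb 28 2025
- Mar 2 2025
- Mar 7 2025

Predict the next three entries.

The gap pattern 2, 5, 2, 5 repeats every 2 events.
These are the Fridays and Sundays of each week.
Next Sunday: Mar 9 2025.
The following Friday is Mar 14 2025.
The following Sunday is Mar 16 2025.

Mar 9 2025, Mar 14 2025, Mar 16 2025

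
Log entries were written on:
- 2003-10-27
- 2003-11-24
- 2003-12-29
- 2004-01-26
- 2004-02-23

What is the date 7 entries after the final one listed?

2004-09-27

Every date is a Monday; gaps 28, 35, 28, 28 days.
Each is the last Monday of its month (at least one falls on the 29th or later, ruling out '4th Monday').
Last Monday of March 2004: 2004-03-29.
April 2004 ends with Monday 2004-04-26.
May 2004 ends with Monday 2004-05-31.
Last Monday of June 2004: 2004-06-28.
July 2004 ends with Monday 2004-07-26.
Last Monday of August 2004: 2004-08-30.
Last Monday of September 2004: 2004-09-27.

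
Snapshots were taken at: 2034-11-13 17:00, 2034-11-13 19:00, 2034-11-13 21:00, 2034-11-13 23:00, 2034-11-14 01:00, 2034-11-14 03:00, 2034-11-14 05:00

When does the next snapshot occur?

The interval is a steady 2 hours (2, 2, 2, 2, 2, 2).
2034-11-14 05:00 + 2 h = 2034-11-14 07:00.

2034-11-14 07:00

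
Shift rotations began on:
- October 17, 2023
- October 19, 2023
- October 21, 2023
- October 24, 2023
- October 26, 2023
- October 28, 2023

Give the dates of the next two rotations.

Gaps: 2, 2, 3, 2, 2 days — not constant, but cyclic with period 3.
The events fall on every Tuesday, Thursday and Saturday.
Next Tuesday: October 31, 2023.
Next Thursday: November 2, 2023.

October 31, 2023; November 2, 2023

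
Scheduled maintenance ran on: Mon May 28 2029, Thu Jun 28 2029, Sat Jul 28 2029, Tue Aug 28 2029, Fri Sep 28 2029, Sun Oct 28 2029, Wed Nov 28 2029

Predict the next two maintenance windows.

Gaps: 31, 30, 31, 31, 30, 31 days — not constant. Every event is on the 28th of the month.
Pattern: the 28th of each month.
December 2029: Fri Dec 28 2029.
January 2030: Mon Jan 28 2030.

Fri Dec 28 2029, Mon Jan 28 2030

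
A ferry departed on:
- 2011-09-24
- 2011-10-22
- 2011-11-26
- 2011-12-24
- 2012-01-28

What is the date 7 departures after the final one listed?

All dates are Saturdays, 28, 35, 28, 35 days apart.
Specifically, the 4th Saturday of each month.
4th Saturday of February 2012: 2012-02-25.
March 2012 — 4th Saturday is 2012-03-24.
4th Saturday of April 2012: 2012-04-28.
4th Saturday of May 2012: 2012-05-26.
4th Saturday of June 2012: 2012-06-23.
4th Saturday of July 2012: 2012-07-28.
August 2012 — 4th Saturday is 2012-08-25.

2012-08-25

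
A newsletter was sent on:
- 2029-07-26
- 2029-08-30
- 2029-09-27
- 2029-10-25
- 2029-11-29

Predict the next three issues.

2029-12-27, 2030-01-31, 2030-02-28

All Thursdays; the gaps (35, 28, 28, 35) vary with month length.
This is the last Thursday of each month.
Last Thursday of December 2029: 2029-12-27.
January 2030 ends with Thursday 2030-01-31.
February 2030 ends with Thursday 2030-02-28.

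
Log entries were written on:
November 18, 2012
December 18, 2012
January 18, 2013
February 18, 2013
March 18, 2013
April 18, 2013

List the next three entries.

May 18, 2013; June 18, 2013; July 18, 2013

The day-of-month is always 18 (30, 31, 31, 28, 31 days between events).
So this recurs on the 18th of each month.
May 2013: May 18, 2013.
June 2013: June 18, 2013.
Next: July 2013 → July 18, 2013.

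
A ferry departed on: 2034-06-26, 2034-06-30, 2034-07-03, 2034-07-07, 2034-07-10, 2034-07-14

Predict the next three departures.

Gaps: 4, 3, 4, 3, 4 days — not constant, but cyclic with period 2.
The events fall on every Monday and Friday.
Next Monday: 2034-07-17.
The following Friday is 2034-07-21.
Next Monday: 2034-07-24.

2034-07-17, 2034-07-21, 2034-07-24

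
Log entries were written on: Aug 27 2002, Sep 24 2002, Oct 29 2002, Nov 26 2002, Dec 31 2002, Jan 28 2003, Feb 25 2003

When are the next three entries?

Mar 25 2003, Apr 29 2003, May 27 2003

Every date is a Tuesday; gaps 28, 35, 28, 35, 28, 28 days.
Each is the last Tuesday of its month (at least one falls on the 29th or later, ruling out '4th Tuesday').
March 2003 ends with Tuesday Mar 25 2003.
April 2003 ends with Tuesday Apr 29 2003.
Last Tuesday of May 2003: May 27 2003.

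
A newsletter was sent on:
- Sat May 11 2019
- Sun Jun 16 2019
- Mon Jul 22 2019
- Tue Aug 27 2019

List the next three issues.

Every event comes 36 days after the last (36, 36, 36).
Tue Aug 27 2019 + 36 days = Wed Oct 2 2019.
Wed Oct 2 2019 + 36 days = Thu Nov 7 2019.
Thu Nov 7 2019 + 36 days = Fri Dec 13 2019.

Wed Oct 2 2019, Thu Nov 7 2019, Fri Dec 13 2019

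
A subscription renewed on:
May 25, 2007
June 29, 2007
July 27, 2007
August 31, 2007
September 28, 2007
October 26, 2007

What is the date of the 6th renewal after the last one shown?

Every date is a Friday; gaps 35, 28, 35, 28, 28 days.
Each is the last Friday of its month (at least one falls on the 29th or later, ruling out '4th Friday').
November 2007 ends with Friday November 30, 2007.
December 2007 ends with Friday December 28, 2007.
January 2008 ends with Friday January 25, 2008.
February 2008 ends with Friday February 29, 2008.
March 2008 ends with Friday March 28, 2008.
Last Friday of April 2008: April 25, 2008.

April 25, 2008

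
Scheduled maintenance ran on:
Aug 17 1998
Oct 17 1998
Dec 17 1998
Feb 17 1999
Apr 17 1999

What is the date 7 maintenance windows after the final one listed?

Jun 17 2000

Gaps: 61, 61, 62, 59 days — not constant. Every event is on the 17th of the month.
Pattern: the 17th of every 2 months.
June 1999: Jun 17 1999.
Next: August 1999 → Aug 17 1999.
Next: October 1999 → Oct 17 1999.
Next: December 1999 → Dec 17 1999.
Next: February 2000 → Feb 17 2000.
Next: April 2000 → Apr 17 2000.
June 2000: Jun 17 2000.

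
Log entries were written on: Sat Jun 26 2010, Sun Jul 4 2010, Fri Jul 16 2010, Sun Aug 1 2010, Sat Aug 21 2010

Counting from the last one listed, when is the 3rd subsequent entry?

Sat Nov 13 2010

Intervals are 8, 12, 16, 20 days — an arithmetic progression with common difference 4.
Next gap: 24 days. Sat Aug 21 2010 + 24 days = Tue Sep 14 2010.
Next gap: 28 days. Tue Sep 14 2010 + 28 days = Tue Oct 12 2010.
Next gap: 32 days. Tue Oct 12 2010 + 32 days = Sat Nov 13 2010.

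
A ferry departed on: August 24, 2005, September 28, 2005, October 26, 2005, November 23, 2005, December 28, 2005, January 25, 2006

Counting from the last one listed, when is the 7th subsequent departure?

August 23, 2006

All dates are Wednesdays, 35, 28, 28, 35, 28 days apart.
Specifically, the 4th Wednesday of each month.
February 2006 — 4th Wednesday is February 22, 2006.
March 2006 — 4th Wednesday is March 22, 2006.
4th Wednesday of April 2006: April 26, 2006.
May 2006 — 4th Wednesday is May 24, 2006.
June 2006 — 4th Wednesday is June 28, 2006.
4th Wednesday of July 2006: July 26, 2006.
August 2006 — 4th Wednesday is August 23, 2006.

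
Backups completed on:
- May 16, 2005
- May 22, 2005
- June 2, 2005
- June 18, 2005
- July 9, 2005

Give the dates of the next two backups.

Gaps: 6, 11, 16, 21 days — each gap is 5 larger than the previous one.
Next gap: 26 days. July 9, 2005 + 26 days = August 4, 2005.
Next gap: 31 days. August 4, 2005 + 31 days = September 4, 2005.

August 4, 2005; September 4, 2005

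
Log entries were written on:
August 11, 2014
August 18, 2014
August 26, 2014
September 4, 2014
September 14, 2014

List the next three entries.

Gaps: 7, 8, 9, 10 days — each gap is 1 larger than the previous one.
Next gap: 11 days. September 14, 2014 + 11 days = September 25, 2014.
Next gap: 12 days. September 25, 2014 + 12 days = October 7, 2014.
Next gap: 13 days. October 7, 2014 + 13 days = October 20, 2014.

September 25, 2014; October 7, 2014; October 20, 2014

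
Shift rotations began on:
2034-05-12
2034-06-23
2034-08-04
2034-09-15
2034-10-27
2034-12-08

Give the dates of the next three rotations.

2035-01-19, 2035-03-02, 2035-04-13

Gaps between consecutive events: 42, 42, 42, 42, 42 days — a constant 42-day interval.
2034-12-08 + 42 days = 2035-01-19.
2035-01-19 + 42 days = 2035-03-02.
2035-03-02 + 42 days = 2035-04-13.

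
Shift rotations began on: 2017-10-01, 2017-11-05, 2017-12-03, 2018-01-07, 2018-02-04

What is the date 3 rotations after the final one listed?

All dates are Sundays, 35, 28, 35, 28 days apart.
Specifically, the 1st Sunday of each month.
March 2018 — 1st Sunday is 2018-03-04.
1st Sunday of April 2018: 2018-04-01.
1st Sunday of May 2018: 2018-05-06.

2018-05-06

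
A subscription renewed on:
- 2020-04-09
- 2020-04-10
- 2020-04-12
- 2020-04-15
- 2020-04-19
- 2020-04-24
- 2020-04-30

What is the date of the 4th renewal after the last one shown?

2020-06-03

Gaps: 1, 2, 3, 4, 5, 6 days — each gap is 1 larger than the previous one.
Next gap: 7 days. 2020-04-30 + 7 days = 2020-05-07.
Next gap: 8 days. 2020-05-07 + 8 days = 2020-05-15.
Next gap: 9 days. 2020-05-15 + 9 days = 2020-05-24.
Next gap: 10 days. 2020-05-24 + 10 days = 2020-06-03.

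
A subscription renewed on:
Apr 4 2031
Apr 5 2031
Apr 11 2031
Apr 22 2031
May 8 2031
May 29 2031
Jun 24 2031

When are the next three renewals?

The spacing grows by 5 each time: 1, 6, 11, 16, 21, 26 days.
Next gap: 31 days. Jun 24 2031 + 31 days = Jul 25 2031.
Next gap: 36 days. Jul 25 2031 + 36 days = Aug 30 2031.
Next gap: 41 days. Aug 30 2031 + 41 days = Oct 10 2031.

Jul 25 2031, Aug 30 2031, Oct 10 2031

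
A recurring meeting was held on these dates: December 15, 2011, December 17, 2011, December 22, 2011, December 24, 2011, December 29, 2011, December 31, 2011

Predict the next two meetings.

The gap pattern 2, 5, 2, 5, 2 repeats every 2 events.
These are the Thursdays and Saturdays of each week.
The following Thursday is January 5, 2012.
The following Saturday is January 7, 2012.

January 5, 2012; January 7, 2012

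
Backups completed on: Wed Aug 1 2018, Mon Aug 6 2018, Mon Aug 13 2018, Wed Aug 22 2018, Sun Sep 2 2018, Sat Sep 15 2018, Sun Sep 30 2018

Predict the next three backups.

Wed Oct 17 2018, Mon Nov 5 2018, Mon Nov 26 2018

The spacing grows by 2 each time: 5, 7, 9, 11, 13, 15 days.
Next gap: 17 days. Sun Sep 30 2018 + 17 days = Wed Oct 17 2018.
Next gap: 19 days. Wed Oct 17 2018 + 19 days = Mon Nov 5 2018.
Next gap: 21 days. Mon Nov 5 2018 + 21 days = Mon Nov 26 2018.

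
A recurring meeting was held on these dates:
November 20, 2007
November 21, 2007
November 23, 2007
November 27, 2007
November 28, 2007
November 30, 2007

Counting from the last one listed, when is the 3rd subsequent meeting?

December 7, 2007

Gaps: 1, 2, 4, 1, 2 days — not constant, but cyclic with period 3.
The events fall on every Tuesday, Wednesday and Friday.
Next Tuesday: December 4, 2007.
Next Wednesday: December 5, 2007.
The following Friday is December 7, 2007.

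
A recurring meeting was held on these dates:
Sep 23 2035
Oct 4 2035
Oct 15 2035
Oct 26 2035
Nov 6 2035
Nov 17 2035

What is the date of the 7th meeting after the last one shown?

Gaps between consecutive events: 11, 11, 11, 11, 11 days — a constant 11-day interval.
Nov 17 2035 + 11 days = Nov 28 2035.
Nov 28 2035 + 11 days = Dec 9 2035.
Dec 9 2035 + 11 days = Dec 20 2035.
Dec 20 2035 + 11 days = Dec 31 2035.
Dec 31 2035 + 11 days = Jan 11 2036.
Jan 11 2036 + 11 days = Jan 22 2036.
Jan 22 2036 + 11 days = Feb 2 2036.

Feb 2 2036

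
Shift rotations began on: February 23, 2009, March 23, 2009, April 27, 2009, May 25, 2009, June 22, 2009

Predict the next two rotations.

Gaps: 28, 35, 28, 28 days — a mix of 28 and 35. Every date is a Monday.
Each is the 4th Monday of its month.
July 2009 — 4th Monday is July 27, 2009.
August 2009 — 4th Monday is August 24, 2009.

July 27, 2009; August 24, 2009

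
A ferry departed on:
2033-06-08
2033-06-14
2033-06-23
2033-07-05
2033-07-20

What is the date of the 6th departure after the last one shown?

2033-12-20

The spacing grows by 3 each time: 6, 9, 12, 15 days.
Next gap: 18 days. 2033-07-20 + 18 days = 2033-08-07.
Next gap: 21 days. 2033-08-07 + 21 days = 2033-08-28.
Next gap: 24 days. 2033-08-28 + 24 days = 2033-09-21.
Next gap: 27 days. 2033-09-21 + 27 days = 2033-10-18.
Next gap: 30 days. 2033-10-18 + 30 days = 2033-11-17.
Next gap: 33 days. 2033-11-17 + 33 days = 2033-12-20.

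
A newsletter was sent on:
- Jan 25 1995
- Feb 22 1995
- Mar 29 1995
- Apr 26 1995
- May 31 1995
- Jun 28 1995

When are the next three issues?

These are Wednesdays with 28, 35, 28, 35, 28-day gaps.
Each is the final Wednesday of its month — Mar 29 1995 is past the 28th, so '4th Wednesday' doesn't fit.
Last Wednesday of July 1995: Jul 26 1995.
Last Wednesday of August 1995: Aug 30 1995.
September 1995 ends with Wednesday Sep 27 1995.

Jul 26 1995, Aug 30 1995, Sep 27 1995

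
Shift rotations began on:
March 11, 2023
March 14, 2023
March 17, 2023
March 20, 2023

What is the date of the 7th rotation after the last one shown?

The spacing is 3, 3, 3 days — always 3 days.
March 20, 2023 + 3 days = March 23, 2023.
March 23, 2023 + 3 days = March 26, 2023.
March 26, 2023 + 3 days = March 29, 2023.
March 29, 2023 + 3 days = April 1, 2023.
April 1, 2023 + 3 days = April 4, 2023.
April 4, 2023 + 3 days = April 7, 2023.
April 7, 2023 + 3 days = April 10, 2023.

April 10, 2023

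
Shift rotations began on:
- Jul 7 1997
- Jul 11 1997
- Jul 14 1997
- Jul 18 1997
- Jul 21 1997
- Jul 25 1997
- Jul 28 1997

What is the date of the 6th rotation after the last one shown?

Aug 18 1997

Every event lands on a Monday or Friday (gaps cycle 4, 3, 4, 3, 4, 3).
So the schedule is: every Monday and Friday.
Next Friday: Aug 1 1997.
The following Monday is Aug 4 1997.
Next Friday: Aug 8 1997.
Next Monday: Aug 11 1997.
Next Friday: Aug 15 1997.
The following Monday is Aug 18 1997.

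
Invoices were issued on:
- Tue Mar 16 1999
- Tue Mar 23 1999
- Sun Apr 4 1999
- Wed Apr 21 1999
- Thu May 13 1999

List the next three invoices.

The spacing grows by 5 each time: 7, 12, 17, 22 days.
Next gap: 27 days. Thu May 13 1999 + 27 days = Wed Jun 9 1999.
Next gap: 32 days. Wed Jun 9 1999 + 32 days = Sun Jul 11 1999.
Next gap: 37 days. Sun Jul 11 1999 + 37 days = Tue Aug 17 1999.

Wed Jun 9 1999, Sun Jul 11 1999, Tue Aug 17 1999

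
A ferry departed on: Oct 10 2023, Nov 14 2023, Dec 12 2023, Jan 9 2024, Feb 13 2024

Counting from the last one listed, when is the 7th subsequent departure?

Sep 10 2024

All dates are Tuesdays, 35, 28, 28, 35 days apart.
Specifically, the 2nd Tuesday of each month.
March 2024 — 2nd Tuesday is Mar 12 2024.
2nd Tuesday of April 2024: Apr 9 2024.
May 2024 — 2nd Tuesday is May 14 2024.
2nd Tuesday of June 2024: Jun 11 2024.
2nd Tuesday of July 2024: Jul 9 2024.
2nd Tuesday of August 2024: Aug 13 2024.
September 2024 — 2nd Tuesday is Sep 10 2024.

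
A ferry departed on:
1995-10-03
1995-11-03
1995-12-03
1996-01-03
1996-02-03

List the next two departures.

1996-03-03, 1996-04-03

The day-of-month is always 3 (31, 30, 31, 31 days between events).
So this recurs on the 3rd of each month.
Next: March 1996 → 1996-03-03.
April 1996: 1996-04-03.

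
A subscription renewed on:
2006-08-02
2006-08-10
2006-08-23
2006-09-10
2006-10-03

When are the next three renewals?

Gaps: 8, 13, 18, 23 days — each gap is 5 larger than the previous one.
Next gap: 28 days. 2006-10-03 + 28 days = 2006-10-31.
Next gap: 33 days. 2006-10-31 + 33 days = 2006-12-03.
Next gap: 38 days. 2006-12-03 + 38 days = 2007-01-10.

2006-10-31, 2006-12-03, 2007-01-10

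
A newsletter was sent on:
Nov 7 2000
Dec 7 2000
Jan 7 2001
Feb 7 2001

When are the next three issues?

Mar 7 2001, Apr 7 2001, May 7 2001

Gaps: 30, 31, 31 days — not constant. Every event is on the 7th of the month.
Pattern: the 7th of each month.
Next: March 2001 → Mar 7 2001.
April 2001: Apr 7 2001.
May 2001: May 7 2001.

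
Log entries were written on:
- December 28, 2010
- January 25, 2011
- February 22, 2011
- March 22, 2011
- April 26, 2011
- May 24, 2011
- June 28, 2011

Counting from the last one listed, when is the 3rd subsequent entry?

These are Tuesdays at 28- or 35-day spacing (28, 28, 28, 35, 28, 35).
The pattern: 4th Tuesday of the month.
4th Tuesday of July 2011: July 26, 2011.
4th Tuesday of August 2011: August 23, 2011.
September 2011 — 4th Tuesday is September 27, 2011.

September 27, 2011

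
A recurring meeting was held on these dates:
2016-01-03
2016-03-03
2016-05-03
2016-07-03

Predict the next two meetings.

Gaps: 60, 61, 61 days — not constant. Every event is on the 3rd of the month.
Pattern: the 3rd of every 2 months.
Next: September 2016 → 2016-09-03.
November 2016: 2016-11-03.

2016-09-03, 2016-11-03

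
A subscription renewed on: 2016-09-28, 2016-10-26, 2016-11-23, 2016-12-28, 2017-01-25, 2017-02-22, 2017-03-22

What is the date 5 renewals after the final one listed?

Gaps: 28, 28, 35, 28, 28, 28 days — a mix of 28 and 35. Every date is a Wednesday.
Each is the 4th Wednesday of its month.
April 2017 — 4th Wednesday is 2017-04-26.
4th Wednesday of May 2017: 2017-05-24.
June 2017 — 4th Wednesday is 2017-06-28.
4th Wednesday of July 2017: 2017-07-26.
August 2017 — 4th Wednesday is 2017-08-23.

2017-08-23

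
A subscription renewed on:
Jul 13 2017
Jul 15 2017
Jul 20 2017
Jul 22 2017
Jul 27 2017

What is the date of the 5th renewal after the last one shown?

Aug 12 2017

The gap pattern 2, 5, 2, 5 repeats every 2 events.
These are the Thursdays and Saturdays of each week.
The following Saturday is Jul 29 2017.
Next Thursday: Aug 3 2017.
Next Saturday: Aug 5 2017.
The following Thursday is Aug 10 2017.
The following Saturday is Aug 12 2017.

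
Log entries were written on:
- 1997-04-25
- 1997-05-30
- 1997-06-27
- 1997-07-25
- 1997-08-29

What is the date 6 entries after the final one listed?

1998-02-27

These are Fridays with 35, 28, 28, 35-day gaps.
Each is the final Friday of its month — 1997-05-30 is past the 28th, so '4th Friday' doesn't fit.
September 1997 ends with Friday 1997-09-26.
October 1997 ends with Friday 1997-10-31.
Last Friday of November 1997: 1997-11-28.
December 1997 ends with Friday 1997-12-26.
January 1998 ends with Friday 1998-01-30.
Last Friday of February 1998: 1998-02-27.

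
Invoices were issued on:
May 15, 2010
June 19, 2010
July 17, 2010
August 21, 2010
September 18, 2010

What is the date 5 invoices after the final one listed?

All dates are Saturdays, 35, 28, 35, 28 days apart.
Specifically, the 3rd Saturday of each month.
3rd Saturday of October 2010: October 16, 2010.
3rd Saturday of November 2010: November 20, 2010.
3rd Saturday of December 2010: December 18, 2010.
January 2011 — 3rd Saturday is January 15, 2011.
3rd Saturday of February 2011: February 19, 2011.

February 19, 2011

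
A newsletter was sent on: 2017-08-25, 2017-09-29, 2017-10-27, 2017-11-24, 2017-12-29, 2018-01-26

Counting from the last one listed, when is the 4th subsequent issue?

All Fridays; the gaps (35, 28, 28, 35, 28) vary with month length.
This is the last Friday of each month.
Last Friday of February 2018: 2018-02-23.
Last Friday of March 2018: 2018-03-30.
April 2018 ends with Friday 2018-04-27.
May 2018 ends with Friday 2018-05-25.

2018-05-25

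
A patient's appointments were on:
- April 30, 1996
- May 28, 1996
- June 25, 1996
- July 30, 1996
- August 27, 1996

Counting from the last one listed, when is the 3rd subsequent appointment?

These are Tuesdays with 28, 28, 35, 28-day gaps.
Each is the final Tuesday of its month — April 30, 1996 is past the 28th, so '4th Tuesday' doesn't fit.
Last Tuesday of September 1996: September 24, 1996.
October 1996 ends with Tuesday October 29, 1996.
November 1996 ends with Tuesday November 26, 1996.

November 26, 1996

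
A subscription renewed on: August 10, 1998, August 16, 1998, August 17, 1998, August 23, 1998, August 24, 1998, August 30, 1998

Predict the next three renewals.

Every event lands on a Monday or Sunday (gaps cycle 6, 1, 6, 1, 6).
So the schedule is: every Monday and Sunday.
The following Monday is August 31, 1998.
The following Sunday is September 6, 1998.
The following Monday is September 7, 1998.

August 31, 1998; September 6, 1998; September 7, 1998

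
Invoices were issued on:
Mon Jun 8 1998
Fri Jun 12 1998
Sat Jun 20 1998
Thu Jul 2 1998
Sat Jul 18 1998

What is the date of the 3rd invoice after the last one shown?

Mon Sep 28 1998

The spacing grows by 4 each time: 4, 8, 12, 16 days.
Next gap: 20 days. Sat Jul 18 1998 + 20 days = Fri Aug 7 1998.
Next gap: 24 days. Fri Aug 7 1998 + 24 days = Mon Aug 31 1998.
Next gap: 28 days. Mon Aug 31 1998 + 28 days = Mon Sep 28 1998.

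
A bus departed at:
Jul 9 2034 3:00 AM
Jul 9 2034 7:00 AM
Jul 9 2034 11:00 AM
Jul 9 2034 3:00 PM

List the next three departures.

The interval is a steady 4 hours (4, 4, 4).
Jul 9 2034 3:00 PM + 4 h = Jul 9 2034 7:00 PM.
Jul 9 2034 7:00 PM + 4 h = Jul 9 2034 11:00 PM.
Jul 9 2034 11:00 PM + 4 h = Jul 10 2034 3:00 AM.

Jul 9 2034 7:00 PM, Jul 9 2034 11:00 PM, Jul 10 2034 3:00 AM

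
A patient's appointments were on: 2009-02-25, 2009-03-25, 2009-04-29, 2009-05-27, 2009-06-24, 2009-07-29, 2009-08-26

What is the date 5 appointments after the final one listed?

Every date is a Wednesday; gaps 28, 35, 28, 28, 35, 28 days.
Each is the last Wednesday of its month (at least one falls on the 29th or later, ruling out '4th Wednesday').
September 2009 ends with Wednesday 2009-09-30.
October 2009 ends with Wednesday 2009-10-28.
Last Wednesday of November 2009: 2009-11-25.
December 2009 ends with Wednesday 2009-12-30.
January 2010 ends with Wednesday 2010-01-27.

2010-01-27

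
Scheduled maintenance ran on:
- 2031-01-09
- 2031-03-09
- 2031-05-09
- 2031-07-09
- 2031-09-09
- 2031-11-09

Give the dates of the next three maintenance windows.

2032-01-09, 2032-03-09, 2032-05-09

Gaps: 59, 61, 61, 62, 61 days — not constant. Every event is on the 9th of the month.
Pattern: the 9th of every 2 months.
Next: January 2032 → 2032-01-09.
Next: March 2032 → 2032-03-09.
Next: May 2032 → 2032-05-09.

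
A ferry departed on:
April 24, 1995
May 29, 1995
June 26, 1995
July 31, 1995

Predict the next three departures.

August 28, 1995; September 25, 1995; October 30, 1995

Every date is a Monday; gaps 35, 28, 35 days.
Each is the last Monday of its month (at least one falls on the 29th or later, ruling out '4th Monday').
August 1995 ends with Monday August 28, 1995.
Last Monday of September 1995: September 25, 1995.
Last Monday of October 1995: October 30, 1995.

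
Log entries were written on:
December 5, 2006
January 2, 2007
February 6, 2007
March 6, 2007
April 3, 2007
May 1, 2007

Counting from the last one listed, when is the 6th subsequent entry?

All dates are Tuesdays, 28, 35, 28, 28, 28 days apart.
Specifically, the 1st Tuesday of each month.
1st Tuesday of June 2007: June 5, 2007.
1st Tuesday of July 2007: July 3, 2007.
1st Tuesday of August 2007: August 7, 2007.
1st Tuesday of September 2007: September 4, 2007.
October 2007 — 1st Tuesday is October 2, 2007.
November 2007 — 1st Tuesday is November 6, 2007.

November 6, 2007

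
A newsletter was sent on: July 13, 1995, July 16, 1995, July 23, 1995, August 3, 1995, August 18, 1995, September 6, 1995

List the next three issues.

Intervals are 3, 7, 11, 15, 19 days — an arithmetic progression with common difference 4.
Next gap: 23 days. September 6, 1995 + 23 days = September 29, 1995.
Next gap: 27 days. September 29, 1995 + 27 days = October 26, 1995.
Next gap: 31 days. October 26, 1995 + 31 days = November 26, 1995.

September 29, 1995; October 26, 1995; November 26, 1995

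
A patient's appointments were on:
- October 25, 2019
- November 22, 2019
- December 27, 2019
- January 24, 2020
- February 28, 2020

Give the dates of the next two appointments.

These are Fridays at 28- or 35-day spacing (28, 35, 28, 35).
The pattern: 4th Friday of the month.
March 2020 — 4th Friday is March 27, 2020.
4th Friday of April 2020: April 24, 2020.

March 27, 2020; April 24, 2020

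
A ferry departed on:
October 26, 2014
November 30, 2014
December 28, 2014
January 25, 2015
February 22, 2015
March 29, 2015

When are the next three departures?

All Sundays; the gaps (35, 28, 28, 28, 35) vary with month length.
This is the last Sunday of each month.
April 2015 ends with Sunday April 26, 2015.
Last Sunday of May 2015: May 31, 2015.
Last Sunday of June 2015: June 28, 2015.

April 26, 2015; May 31, 2015; June 28, 2015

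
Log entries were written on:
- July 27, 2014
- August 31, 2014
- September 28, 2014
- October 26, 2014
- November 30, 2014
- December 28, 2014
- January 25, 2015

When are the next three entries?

These are Sundays with 35, 28, 28, 35, 28, 28-day gaps.
Each is the final Sunday of its month — August 31, 2014 is past the 28th, so '4th Sunday' doesn't fit.
Last Sunday of February 2015: February 22, 2015.
March 2015 ends with Sunday March 29, 2015.
April 2015 ends with Sunday April 26, 2015.

February 22, 2015; March 29, 2015; April 26, 2015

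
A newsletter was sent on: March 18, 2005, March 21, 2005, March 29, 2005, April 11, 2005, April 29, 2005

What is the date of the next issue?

Intervals are 3, 8, 13, 18 days — an arithmetic progression with common difference 5.
Next gap: 23 days. April 29, 2005 + 23 days = May 22, 2005.

May 22, 2005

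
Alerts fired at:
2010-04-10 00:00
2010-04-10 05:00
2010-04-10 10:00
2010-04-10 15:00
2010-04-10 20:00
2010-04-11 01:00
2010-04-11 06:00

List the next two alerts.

Spacing: 5, 5, 5, 5, 5, 5 h — constant 5 h.
2010-04-11 06:00 + 5 h = 2010-04-11 11:00.
2010-04-11 11:00 + 5 h = 2010-04-11 16:00.

2010-04-11 11:00, 2010-04-11 16:00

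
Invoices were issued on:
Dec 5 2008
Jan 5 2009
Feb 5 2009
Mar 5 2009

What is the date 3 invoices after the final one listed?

Jun 5 2009

The day-of-month is always 5 (31, 31, 28 days between events).
So this recurs on the 5th of each month.
April 2009: Apr 5 2009.
May 2009: May 5 2009.
June 2009: Jun 5 2009.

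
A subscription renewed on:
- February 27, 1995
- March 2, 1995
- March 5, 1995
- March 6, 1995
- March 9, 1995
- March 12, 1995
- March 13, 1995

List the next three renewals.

The gap pattern 3, 3, 1, 3, 3, 1 repeats every 3 events.
These are the Mondays, Thursdays and Sundays of each week.
The following Thursday is March 16, 1995.
Next Sunday: March 19, 1995.
Next Monday: March 20, 1995.

March 16, 1995; March 19, 1995; March 20, 1995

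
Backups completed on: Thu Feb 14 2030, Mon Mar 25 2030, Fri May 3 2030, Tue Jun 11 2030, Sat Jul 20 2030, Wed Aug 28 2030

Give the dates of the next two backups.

Every event comes 39 days after the last (39, 39, 39, 39, 39).
Wed Aug 28 2030 + 39 days = Sun Oct 6 2030.
Sun Oct 6 2030 + 39 days = Thu Nov 14 2030.

Sun Oct 6 2030, Thu Nov 14 2030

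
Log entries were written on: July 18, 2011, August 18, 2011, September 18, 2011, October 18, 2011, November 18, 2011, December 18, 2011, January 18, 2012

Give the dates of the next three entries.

February 18, 2012; March 18, 2012; April 18, 2012

The day-of-month is always 18 (31, 31, 30, 31, 30, 31 days between events).
So this recurs on the 18th of each month.
Next: February 2012 → February 18, 2012.
March 2012: March 18, 2012.
Next: April 2012 → April 18, 2012.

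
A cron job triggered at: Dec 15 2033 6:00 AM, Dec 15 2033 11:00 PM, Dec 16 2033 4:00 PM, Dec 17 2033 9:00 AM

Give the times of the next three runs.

Gaps: 17, 17, 17 hours — each event is 17 hours after the previous one.
Dec 17 2033 9:00 AM + 17 h = Dec 18 2033 2:00 AM.
Dec 18 2033 2:00 AM + 17 h = Dec 18 2033 7:00 PM.
Dec 18 2033 7:00 PM + 17 h = Dec 19 2033 12:00 PM.

Dec 18 2033 2:00 AM, Dec 18 2033 7:00 PM, Dec 19 2033 12:00 PM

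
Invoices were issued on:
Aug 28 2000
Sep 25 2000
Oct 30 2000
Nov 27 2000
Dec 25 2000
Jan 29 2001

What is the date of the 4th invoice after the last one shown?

May 28 2001

All Mondays; the gaps (28, 35, 28, 28, 35) vary with month length.
This is the last Monday of each month.
Last Monday of February 2001: Feb 26 2001.
Last Monday of March 2001: Mar 26 2001.
April 2001 ends with Monday Apr 30 2001.
Last Monday of May 2001: May 28 2001.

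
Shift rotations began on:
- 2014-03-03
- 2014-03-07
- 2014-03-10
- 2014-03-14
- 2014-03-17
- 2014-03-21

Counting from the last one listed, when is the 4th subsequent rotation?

2014-04-04

Every event lands on a Monday or Friday (gaps cycle 4, 3, 4, 3, 4).
So the schedule is: every Monday and Friday.
Next Monday: 2014-03-24.
The following Friday is 2014-03-28.
Next Monday: 2014-03-31.
The following Friday is 2014-04-04.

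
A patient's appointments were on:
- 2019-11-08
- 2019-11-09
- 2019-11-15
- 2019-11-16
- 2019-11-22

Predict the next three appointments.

2019-11-23, 2019-11-29, 2019-11-30

Gaps: 1, 6, 1, 6 days — not constant, but cyclic with period 2.
The events fall on every Friday and Saturday.
Next Saturday: 2019-11-23.
Next Friday: 2019-11-29.
Next Saturday: 2019-11-30.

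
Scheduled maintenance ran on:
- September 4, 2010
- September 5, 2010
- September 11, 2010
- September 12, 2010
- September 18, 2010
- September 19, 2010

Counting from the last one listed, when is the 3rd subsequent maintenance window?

The gap pattern 1, 6, 1, 6, 1 repeats every 2 events.
These are the Saturdays and Sundays of each week.
Next Saturday: September 25, 2010.
The following Sunday is September 26, 2010.
Next Saturday: October 2, 2010.

October 2, 2010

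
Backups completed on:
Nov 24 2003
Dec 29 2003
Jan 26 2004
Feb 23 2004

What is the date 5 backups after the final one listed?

All Mondays; the gaps (35, 28, 28) vary with month length.
This is the last Monday of each month.
Last Monday of March 2004: Mar 29 2004.
April 2004 ends with Monday Apr 26 2004.
May 2004 ends with Monday May 31 2004.
Last Monday of June 2004: Jun 28 2004.
Last Monday of July 2004: Jul 26 2004.

Jul 26 2004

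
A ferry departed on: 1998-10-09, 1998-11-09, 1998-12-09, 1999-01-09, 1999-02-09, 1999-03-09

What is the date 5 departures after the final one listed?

Each date is the 9th; the gaps (31, 30, 31, 31, 28) track the month lengths.
The rule is the 9th of each month.
April 1999: 1999-04-09.
Next: May 1999 → 1999-05-09.
June 1999: 1999-06-09.
Next: July 1999 → 1999-07-09.
August 1999: 1999-08-09.

1999-08-09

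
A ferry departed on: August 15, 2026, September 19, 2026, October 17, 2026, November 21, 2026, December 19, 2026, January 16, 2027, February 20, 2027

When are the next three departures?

All dates are Saturdays, 35, 28, 35, 28, 28, 35 days apart.
Specifically, the 3rd Saturday of each month.
March 2027 — 3rd Saturday is March 20, 2027.
3rd Saturday of April 2027: April 17, 2027.
3rd Saturday of May 2027: May 15, 2027.

March 20, 2027; April 17, 2027; May 15, 2027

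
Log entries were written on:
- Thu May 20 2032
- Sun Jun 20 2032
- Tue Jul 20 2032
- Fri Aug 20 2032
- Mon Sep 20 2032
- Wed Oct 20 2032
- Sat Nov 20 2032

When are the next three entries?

Mon Dec 20 2032, Thu Jan 20 2033, Sun Feb 20 2033

The day-of-month is always 20 (31, 30, 31, 31, 30, 31 days between events).
So this recurs on the 20th of each month.
Next: December 2032 → Mon Dec 20 2032.
January 2033: Thu Jan 20 2033.
February 2033: Sun Feb 20 2033.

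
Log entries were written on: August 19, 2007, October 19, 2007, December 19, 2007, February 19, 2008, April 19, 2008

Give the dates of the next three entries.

June 19, 2008; August 19, 2008; October 19, 2008

Each date is the 19th; the gaps (61, 61, 62, 60) track the month lengths.
The rule is the 19th of every 2 months.
Next: June 2008 → June 19, 2008.
Next: August 2008 → August 19, 2008.
Next: October 2008 → October 19, 2008.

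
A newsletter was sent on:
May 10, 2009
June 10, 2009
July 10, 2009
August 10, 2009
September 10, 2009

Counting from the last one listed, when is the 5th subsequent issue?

February 10, 2010

Gaps: 31, 30, 31, 31 days — not constant. Every event is on the 10th of the month.
Pattern: the 10th of each month.
Next: October 2009 → October 10, 2009.
Next: November 2009 → November 10, 2009.
Next: December 2009 → December 10, 2009.
January 2010: January 10, 2010.
February 2010: February 10, 2010.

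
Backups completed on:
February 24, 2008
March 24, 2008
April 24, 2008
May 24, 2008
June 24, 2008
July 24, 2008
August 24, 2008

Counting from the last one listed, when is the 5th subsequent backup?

Gaps: 29, 31, 30, 31, 30, 31 days — not constant. Every event is on the 24th of the month.
Pattern: the 24th of each month.
Next: September 2008 → September 24, 2008.
Next: October 2008 → October 24, 2008.
November 2008: November 24, 2008.
December 2008: December 24, 2008.
January 2009: January 24, 2009.

January 24, 2009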